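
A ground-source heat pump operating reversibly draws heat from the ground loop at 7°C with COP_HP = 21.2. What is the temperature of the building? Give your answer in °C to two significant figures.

COP_HP = T_H/(T_H − T_C) rearranges to T_H = COP·T_C/(COP − 1).
With T_C = 280.15 K, T_H = 21.2 × 280.15/20.20 = 294.02 K.
Converting, 294.02 K = 20.87°C.

21 °C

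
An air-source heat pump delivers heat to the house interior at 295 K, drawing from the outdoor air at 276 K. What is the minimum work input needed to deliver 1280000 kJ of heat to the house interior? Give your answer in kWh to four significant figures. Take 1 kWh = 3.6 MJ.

22.90 kWh

The reservoir spacing is ΔT = 295 − 276 = 19.00 K.
The reversible limit is COP_HP = T_H/ΔT = 15.53, so W_min = Q_H/COP = Q_H·ΔT/T_H.
W_min = 1280000 × 19.00/295.00 = 82440 kJ = 22.90 kWh.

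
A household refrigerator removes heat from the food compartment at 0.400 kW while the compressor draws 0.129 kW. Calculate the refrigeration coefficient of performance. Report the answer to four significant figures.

The first law gives Q̇_H = Q̇_C + Ẇ, so the three rates are Q̇_C = 0.4000, Q̇_H = 0.5290, Ẇ = 0.1290 kW.
COP_R = Q̇_C/Ẇ = 0.4000/0.1290 = 3.101.

3.101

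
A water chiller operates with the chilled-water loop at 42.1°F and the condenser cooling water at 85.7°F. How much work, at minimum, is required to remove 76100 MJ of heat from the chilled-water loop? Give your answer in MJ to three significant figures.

In absolute terms T_C = 278.76 K and T_H = 302.98 K, so ΔT = 24.22 K.
The reversible limit is COP_R = T_C/ΔT = 11.51, so W_min = Q_C/COP = Q_C·ΔT/T_C.
W_min = 76100 × 24.22/278.76 = 6613 MJ.

6610 MJ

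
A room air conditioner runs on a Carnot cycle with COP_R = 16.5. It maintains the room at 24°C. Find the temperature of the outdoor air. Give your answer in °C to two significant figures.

42 °C

COP_R = T_C/(T_H − T_C) gives T_H − T_C = T_C/COP.
With T_C = 297.15 K, T_H = 297.15 × (1 + 1/16.5) = 315.16 K.
Converting, 315.16 K = 42.01°C.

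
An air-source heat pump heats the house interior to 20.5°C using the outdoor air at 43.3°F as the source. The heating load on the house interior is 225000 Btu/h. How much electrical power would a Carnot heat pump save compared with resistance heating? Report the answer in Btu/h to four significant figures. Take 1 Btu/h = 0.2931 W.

In absolute terms T_C = 279.43 K and T_H = 293.65 K, so ΔT = 14.22 K.
COP_Carnot = T_H/ΔT = 293.65/14.22 = 20.65.
Resistance heating needs Ẇ_res = Q̇_H = 225000 Btu/h; the reversible heat pump needs only Ẇ_hp = Q̇_H/COP = 10900 Btu/h.
Saving = 225000 − 10900 = 214100 Btu/h.

214100 Btu/h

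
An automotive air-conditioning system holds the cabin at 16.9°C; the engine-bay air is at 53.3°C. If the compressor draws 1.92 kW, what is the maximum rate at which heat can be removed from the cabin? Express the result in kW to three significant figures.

15.3 kW

In absolute terms T_C = 290.05 K and T_H = 326.45 K, so ΔT = 36.40 K.
COP_Carnot = T_C/ΔT = 290.05/36.40 = 7.968.
Q̇_max = COP_Carnot × Ẇ = 7.968 × 1.920 kW = 15.30 kW.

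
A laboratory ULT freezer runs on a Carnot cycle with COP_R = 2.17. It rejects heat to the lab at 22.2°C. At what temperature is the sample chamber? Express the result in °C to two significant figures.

-71 °C

For a Carnot refrigerator COP_R = T_C/(T_H − T_C), so T_C = COP·T_H/(1 + COP).
With T_H = 295.35 K, T_C = 2.17 × 295.35/3.170 = 202.18 K.
Converting, 202.18 K = -70.97°C.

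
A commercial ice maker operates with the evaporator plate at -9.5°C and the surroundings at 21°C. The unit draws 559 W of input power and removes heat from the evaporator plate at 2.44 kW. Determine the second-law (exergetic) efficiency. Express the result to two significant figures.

0.50

Converting, Q̇_C = 2.440 kW = 2440 W, so COP_actual = Q̇_C/Ẇ = 2440/559.0 = 4.365.
In absolute terms T_C = 263.65 K and T_H = 294.15 K, so ΔT = 30.50 K.
COP_Carnot = T_C/ΔT = 263.65/30.50 = 8.644.
η_II = COP_actual/COP_Carnot = 4.365/8.644 = 0.5050.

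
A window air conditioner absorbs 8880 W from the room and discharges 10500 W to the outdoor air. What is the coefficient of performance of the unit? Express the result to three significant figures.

5.48

The first law gives Q̇_H = Q̇_C + Ẇ, so the three rates are Q̇_C = 8880, Q̇_H = 10500, Ẇ = 1620 W.
COP_R = Q̇_C/Ẇ = 8880/1620 = 5.481.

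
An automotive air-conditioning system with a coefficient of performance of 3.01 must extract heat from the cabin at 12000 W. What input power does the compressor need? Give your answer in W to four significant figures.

Ẇ = Q̇_C/COP = 12000/3.01 = 3987 W.

3987 W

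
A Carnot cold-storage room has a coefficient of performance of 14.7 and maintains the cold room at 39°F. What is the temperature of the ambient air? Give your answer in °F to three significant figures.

72.9 °F

COP_R = T_C/(T_H − T_C) gives T_H − T_C = T_C/COP.
With T_C = 277.04 K, T_H = 277.04 × (1 + 1/14.7) = 295.89 K.
Converting, 295.89 K = 72.92°F.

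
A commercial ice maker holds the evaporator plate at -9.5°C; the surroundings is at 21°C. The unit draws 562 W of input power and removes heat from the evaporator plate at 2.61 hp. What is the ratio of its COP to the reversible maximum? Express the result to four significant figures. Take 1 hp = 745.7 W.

Converting, Q̇_C = 2.610 hp = 1946 W, so COP_actual = Q̇_C/Ẇ = 1946/562.0 = 3.463.
In absolute terms T_C = 263.65 K and T_H = 294.15 K, so ΔT = 30.50 K.
COP_Carnot = T_C/ΔT = 263.65/30.50 = 8.644.
η_II = COP_actual/COP_Carnot = 3.463/8.644 = 0.4006.

0.4006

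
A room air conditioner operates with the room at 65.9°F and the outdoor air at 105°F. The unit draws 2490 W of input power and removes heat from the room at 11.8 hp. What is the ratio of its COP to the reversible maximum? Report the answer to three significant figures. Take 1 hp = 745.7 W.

Converting, Q̇_C = 11.80 hp = 8799 W, so COP_actual = Q̇_C/Ẇ = 8799/2490 = 3.534.
In absolute terms T_C = 291.98 K and T_H = 313.71 K, so ΔT = 21.72 K.
COP_Carnot = T_C/ΔT = 291.98/21.72 = 13.44.
η_II = COP_actual/COP_Carnot = 3.534/13.44 = 0.2629.

0.263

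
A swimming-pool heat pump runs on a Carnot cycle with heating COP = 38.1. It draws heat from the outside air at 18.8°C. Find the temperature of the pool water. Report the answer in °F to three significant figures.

80.0 °F

COP_HP = T_H/(T_H − T_C) rearranges to T_H = COP·T_C/(COP − 1).
With T_C = 291.95 K, T_H = 38.1 × 291.95/37.10 = 299.82 K.
Converting, 299.82 K = 80.00°F.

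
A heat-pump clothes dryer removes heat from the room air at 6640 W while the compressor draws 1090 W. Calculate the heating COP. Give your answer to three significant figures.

The first law gives Q̇_H = Q̇_C + Ẇ, so the three rates are Q̇_C = 6640, Q̇_H = 7730, Ẇ = 1090 W.
COP_HP = Q̇_H/Ẇ = 7730/1090 = 7.092.

7.09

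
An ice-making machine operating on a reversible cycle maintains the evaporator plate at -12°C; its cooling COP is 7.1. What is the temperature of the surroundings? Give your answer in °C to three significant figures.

COP_R = T_C/(T_H − T_C) gives T_H − T_C = T_C/COP.
With T_C = 261.15 K, T_H = 261.15 × (1 + 1/7.1) = 297.93 K.
Converting, 297.93 K = 24.78°C.

24.8 °C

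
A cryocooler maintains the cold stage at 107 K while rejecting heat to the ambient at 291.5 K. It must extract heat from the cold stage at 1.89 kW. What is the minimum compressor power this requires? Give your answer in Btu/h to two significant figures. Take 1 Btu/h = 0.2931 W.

11000 Btu/h

The reservoir spacing is ΔT = 291.5 − 107 = 184.5 K.
COP_Carnot = T_C/ΔT = 107.00/184.5 = 0.5799.
Ẇ_min = Q̇/COP_Carnot = 1.890/0.5799 = 3.259 kW = 11120 Btu/h.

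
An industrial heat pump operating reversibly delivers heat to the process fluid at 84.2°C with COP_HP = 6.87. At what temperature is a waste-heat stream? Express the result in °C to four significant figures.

COP_HP = T_H/(T_H − T_C) gives T_H − T_C = T_H/COP.
With T_H = 357.35 K, T_C = 357.35 × (1 − 1/6.87) = 305.33 K.
Converting, 305.33 K = 32.18°C.

32.18 °C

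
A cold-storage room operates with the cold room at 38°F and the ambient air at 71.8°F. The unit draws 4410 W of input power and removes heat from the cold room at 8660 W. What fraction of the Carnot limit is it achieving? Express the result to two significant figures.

COP_actual = Q̇_C/Ẇ = 8660/4410 = 1.964.
In absolute terms T_C = 276.48 K and T_H = 295.26 K, so ΔT = 18.78 K.
COP_Carnot = T_C/ΔT = 276.48/18.78 = 14.72.
η_II = COP_actual/COP_Carnot = 1.964/14.72 = 0.1334.

0.13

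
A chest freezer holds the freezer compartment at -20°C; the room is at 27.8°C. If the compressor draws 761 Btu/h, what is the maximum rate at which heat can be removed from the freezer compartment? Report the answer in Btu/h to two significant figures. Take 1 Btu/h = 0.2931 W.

4000 Btu/h

In absolute terms T_C = 253.15 K and T_H = 300.95 K, so ΔT = 47.80 K.
COP_Carnot = T_C/ΔT = 253.15/47.80 = 5.296.
Q̇_max = COP_Carnot × Ẇ = 5.296 × 761.0 Btu/h = 4030 Btu/h.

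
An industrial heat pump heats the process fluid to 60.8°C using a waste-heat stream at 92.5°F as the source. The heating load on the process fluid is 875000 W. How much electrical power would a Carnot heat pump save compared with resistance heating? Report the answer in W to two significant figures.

800000 W

In absolute terms T_C = 306.76 K and T_H = 333.95 K, so ΔT = 27.19 K.
COP_Carnot = T_H/ΔT = 333.95/27.19 = 12.28.
Resistance heating needs Ẇ_res = Q̇_H = 875000 W; the reversible heat pump needs only Ẇ_hp = Q̇_H/COP = 71240 W.
Saving = 875000 − 71240 = 803800 W.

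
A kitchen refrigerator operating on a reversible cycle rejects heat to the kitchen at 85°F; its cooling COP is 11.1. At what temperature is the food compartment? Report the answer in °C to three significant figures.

For a Carnot refrigerator COP_R = T_C/(T_H − T_C), so T_C = COP·T_H/(1 + COP).
With T_H = 302.59 K, T_C = 11.1 × 302.59/12.10 = 277.59 K.
Converting, 277.59 K = 4.44°C.

4.44 °C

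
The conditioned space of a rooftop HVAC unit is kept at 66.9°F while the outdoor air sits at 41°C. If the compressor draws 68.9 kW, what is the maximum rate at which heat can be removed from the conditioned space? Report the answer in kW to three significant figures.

933 kW

In absolute terms T_C = 292.54 K and T_H = 314.15 K, so ΔT = 21.61 K.
COP_Carnot = T_C/ΔT = 292.54/21.61 = 13.54.
Q̇_max = COP_Carnot × Ẇ = 13.54 × 68.90 kW = 932.7 kW.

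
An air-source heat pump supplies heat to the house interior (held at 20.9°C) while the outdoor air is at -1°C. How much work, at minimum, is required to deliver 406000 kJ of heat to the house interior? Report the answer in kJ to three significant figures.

In absolute terms T_C = 272.15 K and T_H = 294.05 K, so ΔT = 21.90 K.
The reversible limit is COP_HP = T_H/ΔT = 13.43, so W_min = Q_H/COP = Q_H·ΔT/T_H.
W_min = 406000 × 21.90/294.05 = 30240 kJ.

30200 kJ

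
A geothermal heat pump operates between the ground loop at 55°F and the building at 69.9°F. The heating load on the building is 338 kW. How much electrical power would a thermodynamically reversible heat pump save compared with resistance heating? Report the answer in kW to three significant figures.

328 kW

In absolute terms T_C = 285.93 K and T_H = 294.21 K, so ΔT = 8.278 K.
COP_Carnot = T_H/ΔT = 294.21/8.278 = 35.54.
Resistance heating needs Ẇ_res = Q̇_H = 338.0 kW; the reversible heat pump needs only Ẇ_hp = Q̇_H/COP = 9.510 kW.
Saving = 338.0 − 9.510 = 328.5 kW.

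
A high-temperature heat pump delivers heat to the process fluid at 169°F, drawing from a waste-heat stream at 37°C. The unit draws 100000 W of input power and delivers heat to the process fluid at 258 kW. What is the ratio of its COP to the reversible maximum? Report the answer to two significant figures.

Converting, Q̇_H = 258.0 kW = 258000 W, so COP_actual = Q̇_H/Ẇ = 258000/100000 = 2.580.
In absolute terms T_C = 310.15 K and T_H = 349.26 K, so ΔT = 39.11 K.
COP_Carnot = T_H/ΔT = 349.26/39.11 = 8.930.
η_II = COP_actual/COP_Carnot = 2.580/8.930 = 0.2889.

0.29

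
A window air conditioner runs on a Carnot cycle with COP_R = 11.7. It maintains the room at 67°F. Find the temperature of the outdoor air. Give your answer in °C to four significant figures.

44.45 °C

COP_R = T_C/(T_H − T_C) gives T_H − T_C = T_C/COP.
With T_C = 292.59 K, T_H = 292.59 × (1 + 1/11.7) = 317.60 K.
Converting, 317.60 K = 44.45°C.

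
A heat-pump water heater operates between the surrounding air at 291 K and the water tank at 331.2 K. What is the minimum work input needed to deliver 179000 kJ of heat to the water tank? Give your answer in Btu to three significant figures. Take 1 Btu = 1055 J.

The reservoir spacing is ΔT = 331.2 − 291 = 40.20 K.
The reversible limit is COP_HP = T_H/ΔT = 8.239, so W_min = Q_H/COP = Q_H·ΔT/T_H.
W_min = 179000 × 40.20/331.20 = 21730 kJ = 20590 Btu.

20600 Btu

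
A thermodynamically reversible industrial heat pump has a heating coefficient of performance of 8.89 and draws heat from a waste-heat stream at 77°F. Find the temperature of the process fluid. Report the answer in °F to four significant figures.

COP_HP = T_H/(T_H − T_C) rearranges to T_H = COP·T_C/(COP − 1).
With T_C = 298.15 K, T_H = 8.89 × 298.15/7.890 = 335.94 K.
Converting, 335.94 K = 145.02°F.

145.0 °F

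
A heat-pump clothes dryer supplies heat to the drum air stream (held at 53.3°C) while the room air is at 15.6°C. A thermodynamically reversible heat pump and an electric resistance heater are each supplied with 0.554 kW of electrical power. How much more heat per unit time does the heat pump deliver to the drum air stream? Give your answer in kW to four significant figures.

In absolute terms T_C = 288.75 K and T_H = 326.45 K, so ΔT = 37.70 K.
COP_Carnot = T_H/ΔT = 326.45/37.70 = 8.659.
The heat pump delivers Q̇_H = COP × Ẇ = 4.797 kW; the resistance heater delivers Ẇ = 0.5540 kW.
Extra = (COP − 1)·Ẇ = 4.243 kW.

4.243 kW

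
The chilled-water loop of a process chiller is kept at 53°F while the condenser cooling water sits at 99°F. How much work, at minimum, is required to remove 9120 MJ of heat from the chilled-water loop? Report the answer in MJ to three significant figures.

818 MJ

In absolute terms T_C = 284.82 K and T_H = 310.37 K, so ΔT = 25.56 K.
The reversible limit is COP_R = T_C/ΔT = 11.15, so W_min = Q_C/COP = Q_C·ΔT/T_C.
W_min = 9120 × 25.56/284.82 = 818.3 MJ.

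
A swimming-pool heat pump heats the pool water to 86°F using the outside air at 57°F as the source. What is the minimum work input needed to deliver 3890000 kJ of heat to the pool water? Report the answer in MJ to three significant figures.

In absolute terms T_C = 287.04 K and T_H = 303.15 K, so ΔT = 16.11 K.
The reversible limit is COP_HP = T_H/ΔT = 18.82, so W_min = Q_H/COP = Q_H·ΔT/T_H.
W_min = 3890000 × 16.11/303.15 = 206700 kJ = 206.7 MJ.

207 MJ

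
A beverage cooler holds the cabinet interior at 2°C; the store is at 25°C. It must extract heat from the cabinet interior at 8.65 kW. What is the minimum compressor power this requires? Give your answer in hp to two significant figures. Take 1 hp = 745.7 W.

In absolute terms T_C = 275.15 K and T_H = 298.15 K, so ΔT = 23.00 K.
COP_Carnot = T_C/ΔT = 275.15/23.00 = 11.96.
Ẇ_min = Q̇/COP_Carnot = 8.650/11.96 = 0.7231 kW = 0.9696 hp.

0.97 hp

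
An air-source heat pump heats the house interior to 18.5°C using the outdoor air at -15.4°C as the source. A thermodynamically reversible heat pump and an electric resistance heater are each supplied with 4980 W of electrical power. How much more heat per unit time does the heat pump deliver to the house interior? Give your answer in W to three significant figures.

37900 W

In absolute terms T_C = 257.75 K and T_H = 291.65 K, so ΔT = 33.90 K.
COP_Carnot = T_H/ΔT = 291.65/33.90 = 8.603.
The heat pump delivers Q̇_H = COP × Ẇ = 42840 W; the resistance heater delivers Ẇ = 4980 W.
Extra = (COP − 1)·Ẇ = 37860 W.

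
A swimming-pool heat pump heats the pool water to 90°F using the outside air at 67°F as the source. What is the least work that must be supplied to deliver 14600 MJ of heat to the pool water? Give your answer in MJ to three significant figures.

In absolute terms T_C = 292.59 K and T_H = 305.37 K, so ΔT = 12.78 K.
The reversible limit is COP_HP = T_H/ΔT = 23.90, so W_min = Q_H/COP = Q_H·ΔT/T_H.
W_min = 14600 × 12.78/305.37 = 610.9 MJ.

611 MJ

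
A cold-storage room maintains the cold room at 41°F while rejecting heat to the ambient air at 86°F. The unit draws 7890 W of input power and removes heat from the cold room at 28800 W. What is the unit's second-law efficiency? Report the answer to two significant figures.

COP_actual = Q̇_C/Ẇ = 28800/7890 = 3.650.
In absolute terms T_C = 278.15 K and T_H = 303.15 K, so ΔT = 25.00 K.
COP_Carnot = T_C/ΔT = 278.15/25.00 = 11.13.
η_II = COP_actual/COP_Carnot = 3.650/11.13 = 0.3281.

0.33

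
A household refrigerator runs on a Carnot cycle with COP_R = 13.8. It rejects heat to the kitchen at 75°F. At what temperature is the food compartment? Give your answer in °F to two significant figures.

39 °F

For a Carnot refrigerator COP_R = T_C/(T_H − T_C), so T_C = COP·T_H/(1 + COP).
With T_H = 297.04 K, T_C = 13.8 × 297.04/14.80 = 276.97 K.
Converting, 276.97 K = 38.87°F.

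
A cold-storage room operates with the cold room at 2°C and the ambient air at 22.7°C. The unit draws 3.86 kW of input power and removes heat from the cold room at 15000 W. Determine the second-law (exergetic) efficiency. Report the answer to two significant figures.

0.29

Converting, Q̇_C = 15000 W = 15.00 kW, so COP_actual = Q̇_C/Ẇ = 15.00/3.860 = 3.886.
In absolute terms T_C = 275.15 K and T_H = 295.85 K, so ΔT = 20.70 K.
COP_Carnot = T_C/ΔT = 275.15/20.70 = 13.29.
η_II = COP_actual/COP_Carnot = 3.886/13.29 = 0.2924.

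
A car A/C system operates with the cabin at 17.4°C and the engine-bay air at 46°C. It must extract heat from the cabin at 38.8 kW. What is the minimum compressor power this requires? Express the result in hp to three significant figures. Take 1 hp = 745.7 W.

In absolute terms T_C = 290.55 K and T_H = 319.15 K, so ΔT = 28.60 K.
COP_Carnot = T_C/ΔT = 290.55/28.60 = 10.16.
Ẇ_min = Q̇/COP_Carnot = 38.80/10.16 = 3.819 kW = 5.122 hp.

5.12 hp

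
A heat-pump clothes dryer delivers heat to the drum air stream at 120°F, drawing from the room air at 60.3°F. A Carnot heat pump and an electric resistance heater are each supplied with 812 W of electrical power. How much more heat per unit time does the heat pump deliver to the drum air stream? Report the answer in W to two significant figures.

7100 W

In absolute terms T_C = 288.87 K and T_H = 322.04 K, so ΔT = 33.17 K.
COP_Carnot = T_H/ΔT = 322.04/33.17 = 9.710.
The heat pump delivers Q̇_H = COP × Ẇ = 7884 W; the resistance heater delivers Ẇ = 812.0 W.
Extra = (COP − 1)·Ẇ = 7072 W.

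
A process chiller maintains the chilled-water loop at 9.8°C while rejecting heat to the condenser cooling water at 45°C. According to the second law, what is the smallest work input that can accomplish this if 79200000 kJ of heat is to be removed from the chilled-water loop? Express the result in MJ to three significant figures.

In absolute terms T_C = 282.95 K and T_H = 318.15 K, so ΔT = 35.20 K.
The reversible limit is COP_R = T_C/ΔT = 8.038, so W_min = Q_C/COP = Q_C·ΔT/T_C.
W_min = 79200000 × 35.20/282.95 = 9853000 kJ = 9853 MJ.

9850 MJ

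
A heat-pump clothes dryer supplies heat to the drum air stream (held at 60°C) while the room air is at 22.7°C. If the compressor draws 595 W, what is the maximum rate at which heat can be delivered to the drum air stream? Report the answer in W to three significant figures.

In absolute terms T_C = 295.85 K and T_H = 333.15 K, so ΔT = 37.30 K.
COP_Carnot = T_H/ΔT = 333.15/37.30 = 8.932.
Q̇_max = COP_Carnot × Ẇ = 8.932 × 595.0 W = 5314 W.

5310 W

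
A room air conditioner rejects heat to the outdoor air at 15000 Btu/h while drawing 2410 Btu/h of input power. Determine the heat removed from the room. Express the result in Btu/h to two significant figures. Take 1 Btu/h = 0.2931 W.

13000 Btu/h

For a cyclic device the first law requires Q̇_H = Q̇_C + Ẇ.
Q̇_C = Q̇_H − Ẇ = 12590 Btu/h.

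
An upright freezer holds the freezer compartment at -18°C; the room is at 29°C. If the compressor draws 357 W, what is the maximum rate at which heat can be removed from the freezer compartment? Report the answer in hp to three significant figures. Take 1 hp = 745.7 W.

2.60 hp

In absolute terms T_C = 255.15 K and T_H = 302.15 K, so ΔT = 47.00 K.
COP_Carnot = T_C/ΔT = 255.15/47.00 = 5.429.
Q̇_max = COP_Carnot × Ẇ = 5.429 × 357.0 W = 1938 W = 2.599 hp.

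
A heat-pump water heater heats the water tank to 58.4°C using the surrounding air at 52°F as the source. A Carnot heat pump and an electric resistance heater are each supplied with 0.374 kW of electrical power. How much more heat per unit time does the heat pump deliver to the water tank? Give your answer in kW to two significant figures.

2.2 kW

In absolute terms T_C = 284.26 K and T_H = 331.55 K, so ΔT = 47.29 K.
COP_Carnot = T_H/ΔT = 331.55/47.29 = 7.011.
The heat pump delivers Q̇_H = COP × Ẇ = 2.622 kW; the resistance heater delivers Ẇ = 0.3740 kW.
Extra = (COP − 1)·Ẇ = 2.248 kW.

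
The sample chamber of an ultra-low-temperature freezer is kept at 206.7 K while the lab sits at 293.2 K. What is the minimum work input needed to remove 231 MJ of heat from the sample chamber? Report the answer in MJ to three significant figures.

The reservoir spacing is ΔT = 293.2 − 206.7 = 86.50 K.
The reversible limit is COP_R = T_C/ΔT = 2.390, so W_min = Q_C/COP = Q_C·ΔT/T_C.
W_min = 231.0 × 86.50/206.70 = 96.67 MJ.

96.7 MJ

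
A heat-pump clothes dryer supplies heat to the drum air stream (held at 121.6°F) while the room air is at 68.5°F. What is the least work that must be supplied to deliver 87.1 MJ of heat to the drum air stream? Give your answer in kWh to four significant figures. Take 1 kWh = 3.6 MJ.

In absolute terms T_C = 293.43 K and T_H = 322.93 K, so ΔT = 29.50 K.
The reversible limit is COP_HP = T_H/ΔT = 10.95, so W_min = Q_H/COP = Q_H·ΔT/T_H.
W_min = 87.10 × 29.50/322.93 = 7.957 MJ = 2.210 kWh.

2.210 kWh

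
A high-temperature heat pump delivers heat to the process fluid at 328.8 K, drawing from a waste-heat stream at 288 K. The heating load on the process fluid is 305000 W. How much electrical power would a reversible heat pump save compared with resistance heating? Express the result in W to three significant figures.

267000 W

The reservoir spacing is ΔT = 328.8 − 288 = 40.80 K.
COP_Carnot = T_H/ΔT = 328.80/40.80 = 8.059.
Resistance heating needs Ẇ_res = Q̇_H = 305000 W; the reversible heat pump needs only Ẇ_hp = Q̇_H/COP = 37850 W.
Saving = 305000 − 37850 = 267200 W.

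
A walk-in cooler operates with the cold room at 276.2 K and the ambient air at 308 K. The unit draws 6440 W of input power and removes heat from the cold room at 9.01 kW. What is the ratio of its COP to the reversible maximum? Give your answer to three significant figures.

Converting, Q̇_C = 9.010 kW = 9010 W, so COP_actual = Q̇_C/Ẇ = 9010/6440 = 1.399.
The reservoir spacing is ΔT = 308 − 276.2 = 31.80 K.
COP_Carnot = T_C/ΔT = 276.20/31.80 = 8.686.
η_II = COP_actual/COP_Carnot = 1.399/8.686 = 0.1611.

0.161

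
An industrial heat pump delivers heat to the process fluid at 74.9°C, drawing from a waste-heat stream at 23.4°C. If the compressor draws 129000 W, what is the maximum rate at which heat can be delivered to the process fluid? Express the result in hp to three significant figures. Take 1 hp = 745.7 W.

1170 hp

In absolute terms T_C = 296.55 K and T_H = 348.05 K, so ΔT = 51.50 K.
COP_Carnot = T_H/ΔT = 348.05/51.50 = 6.758.
Q̇_max = COP_Carnot × Ẇ = 6.758 × 129000 W = 871800 W = 1169 hp.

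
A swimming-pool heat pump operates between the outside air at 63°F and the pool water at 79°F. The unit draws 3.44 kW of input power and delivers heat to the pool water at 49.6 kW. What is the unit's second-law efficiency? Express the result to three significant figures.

0.428

COP_actual = Q̇_H/Ẇ = 49.60/3.440 = 14.42.
In absolute terms T_C = 290.37 K and T_H = 299.26 K, so ΔT = 8.889 K.
COP_Carnot = T_H/ΔT = 299.26/8.889 = 33.67.
η_II = COP_actual/COP_Carnot = 14.42/33.67 = 0.4283.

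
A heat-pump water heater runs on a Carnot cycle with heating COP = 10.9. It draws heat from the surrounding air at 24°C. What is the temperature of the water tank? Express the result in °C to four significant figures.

54.02 °C

COP_HP = T_H/(T_H − T_C) rearranges to T_H = COP·T_C/(COP − 1).
With T_C = 297.15 K, T_H = 10.9 × 297.15/9.900 = 327.17 K.
Converting, 327.17 K = 54.02°C.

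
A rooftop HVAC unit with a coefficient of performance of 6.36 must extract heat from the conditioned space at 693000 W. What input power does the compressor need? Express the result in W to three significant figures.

109000 W

Ẇ = Q̇_C/COP = 693000/6.36 = 109000 W.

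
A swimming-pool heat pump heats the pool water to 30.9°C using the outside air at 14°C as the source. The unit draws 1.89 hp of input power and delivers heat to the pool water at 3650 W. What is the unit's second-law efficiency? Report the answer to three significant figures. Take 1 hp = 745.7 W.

Converting, Q̇_H = 3650 W = 4.895 hp, so COP_actual = Q̇_H/Ẇ = 4.895/1.890 = 2.590.
In absolute terms T_C = 287.15 K and T_H = 304.05 K, so ΔT = 16.90 K.
COP_Carnot = T_H/ΔT = 304.05/16.90 = 17.99.
η_II = COP_actual/COP_Carnot = 2.590/17.99 = 0.1439.

0.144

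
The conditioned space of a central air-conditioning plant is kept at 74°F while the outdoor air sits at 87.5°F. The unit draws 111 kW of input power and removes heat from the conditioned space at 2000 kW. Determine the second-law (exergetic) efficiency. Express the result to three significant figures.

COP_actual = Q̇_C/Ẇ = 2000/111.0 = 18.02.
In absolute terms T_C = 296.48 K and T_H = 303.98 K, so ΔT = 7.500 K.
COP_Carnot = T_C/ΔT = 296.48/7.500 = 39.53.
η_II = COP_actual/COP_Carnot = 18.02/39.53 = 0.4558.

0.456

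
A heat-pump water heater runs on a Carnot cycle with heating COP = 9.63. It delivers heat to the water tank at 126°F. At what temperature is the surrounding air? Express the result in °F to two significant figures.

65 °F

COP_HP = T_H/(T_H − T_C) gives T_H − T_C = T_H/COP.
With T_H = 325.37 K, T_C = 325.37 × (1 − 1/9.63) = 291.58 K.
Converting, 291.58 K = 65.18°F.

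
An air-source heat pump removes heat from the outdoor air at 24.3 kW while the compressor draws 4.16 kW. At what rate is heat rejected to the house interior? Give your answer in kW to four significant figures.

28.46 kW

For a cyclic device the first law requires Q̇_H = Q̇_C + Ẇ.
Q̇_H = Q̇_C + Ẇ = 28.46 kW.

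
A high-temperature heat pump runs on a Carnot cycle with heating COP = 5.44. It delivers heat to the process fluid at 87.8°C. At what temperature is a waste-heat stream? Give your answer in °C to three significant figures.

COP_HP = T_H/(T_H − T_C) gives T_H − T_C = T_H/COP.
With T_H = 360.95 K, T_C = 360.95 × (1 − 1/5.44) = 294.60 K.
Converting, 294.60 K = 21.45°C.

21.4 °C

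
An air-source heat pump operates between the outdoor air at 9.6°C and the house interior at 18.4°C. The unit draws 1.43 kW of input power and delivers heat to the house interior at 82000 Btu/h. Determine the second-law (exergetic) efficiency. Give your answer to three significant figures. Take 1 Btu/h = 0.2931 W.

Converting, Q̇_H = 82000 Btu/h = 24.03 kW, so COP_actual = Q̇_H/Ẇ = 24.03/1.430 = 16.81.
In absolute terms T_C = 282.75 K and T_H = 291.55 K, so ΔT = 8.800 K.
COP_Carnot = T_H/ΔT = 291.55/8.800 = 33.13.
η_II = COP_actual/COP_Carnot = 16.81/33.13 = 0.5073.

0.507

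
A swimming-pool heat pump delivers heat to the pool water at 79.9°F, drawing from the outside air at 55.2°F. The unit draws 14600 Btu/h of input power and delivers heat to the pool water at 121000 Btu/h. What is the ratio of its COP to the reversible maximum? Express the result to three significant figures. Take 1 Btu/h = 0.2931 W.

0.379

COP_actual = Q̇_H/Ẇ = 121000/14600 = 8.288.
In absolute terms T_C = 286.04 K and T_H = 299.76 K, so ΔT = 13.72 K.
COP_Carnot = T_H/ΔT = 299.76/13.72 = 21.84.
η_II = COP_actual/COP_Carnot = 8.288/21.84 = 0.3794.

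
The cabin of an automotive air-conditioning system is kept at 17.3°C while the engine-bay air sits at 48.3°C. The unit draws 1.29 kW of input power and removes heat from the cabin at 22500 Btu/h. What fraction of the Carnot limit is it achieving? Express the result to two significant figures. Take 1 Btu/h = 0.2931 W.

0.55

Converting, Q̇_C = 22500 Btu/h = 6.595 kW, so COP_actual = Q̇_C/Ẇ = 6.595/1.290 = 5.112.
In absolute terms T_C = 290.45 K and T_H = 321.45 K, so ΔT = 31.00 K.
COP_Carnot = T_C/ΔT = 290.45/31.00 = 9.369.
η_II = COP_actual/COP_Carnot = 5.112/9.369 = 0.5456.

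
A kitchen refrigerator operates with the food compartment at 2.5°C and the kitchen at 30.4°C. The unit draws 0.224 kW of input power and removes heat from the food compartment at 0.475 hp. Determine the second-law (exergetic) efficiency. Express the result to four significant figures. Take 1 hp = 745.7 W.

Converting, Q̇_C = 0.4750 hp = 0.3542 kW, so COP_actual = Q̇_C/Ẇ = 0.3542/0.2240 = 1.581.
In absolute terms T_C = 275.65 K and T_H = 303.55 K, so ΔT = 27.90 K.
COP_Carnot = T_C/ΔT = 275.65/27.90 = 9.880.
η_II = COP_actual/COP_Carnot = 1.581/9.880 = 0.1601.

0.1601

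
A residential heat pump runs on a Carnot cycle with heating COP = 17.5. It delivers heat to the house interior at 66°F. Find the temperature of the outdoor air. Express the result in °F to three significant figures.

COP_HP = T_H/(T_H − T_C) gives T_H − T_C = T_H/COP.
With T_H = 292.04 K, T_C = 292.04 × (1 − 1/17.5) = 275.35 K.
Converting, 275.35 K = 35.96°F.

36.0 °F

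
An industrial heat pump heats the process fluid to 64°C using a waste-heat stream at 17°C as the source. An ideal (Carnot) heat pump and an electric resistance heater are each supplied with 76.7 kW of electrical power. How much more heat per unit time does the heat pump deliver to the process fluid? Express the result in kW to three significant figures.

474 kW

In absolute terms T_C = 290.15 K and T_H = 337.15 K, so ΔT = 47.00 K.
COP_Carnot = T_H/ΔT = 337.15/47.00 = 7.173.
The heat pump delivers Q̇_H = COP × Ẇ = 550.2 kW; the resistance heater delivers Ẇ = 76.70 kW.
Extra = (COP − 1)·Ẇ = 473.5 kW.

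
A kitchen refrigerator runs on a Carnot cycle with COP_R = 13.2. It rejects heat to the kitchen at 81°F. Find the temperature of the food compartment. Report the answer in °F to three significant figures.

For a Carnot refrigerator COP_R = T_C/(T_H − T_C), so T_C = COP·T_H/(1 + COP).
With T_H = 300.37 K, T_C = 13.2 × 300.37/14.20 = 279.22 K.
Converting, 279.22 K = 42.92°F.

42.9 °F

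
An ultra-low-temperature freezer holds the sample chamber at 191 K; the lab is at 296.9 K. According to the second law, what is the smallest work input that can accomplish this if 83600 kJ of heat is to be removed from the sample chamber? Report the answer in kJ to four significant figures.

The reservoir spacing is ΔT = 296.9 − 191 = 105.9 K.
The reversible limit is COP_R = T_C/ΔT = 1.804, so W_min = Q_C/COP = Q_C·ΔT/T_C.
W_min = 83600 × 105.9/191.00 = 46350 kJ.

46350 kJ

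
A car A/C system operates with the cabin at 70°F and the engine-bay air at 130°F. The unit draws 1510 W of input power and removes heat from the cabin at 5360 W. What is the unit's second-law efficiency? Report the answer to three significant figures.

0.402

COP_actual = Q̇_C/Ẇ = 5360/1510 = 3.550.
In absolute terms T_C = 294.26 K and T_H = 327.59 K, so ΔT = 33.33 K.
COP_Carnot = T_C/ΔT = 294.26/33.33 = 8.828.
η_II = COP_actual/COP_Carnot = 3.550/8.828 = 0.4021.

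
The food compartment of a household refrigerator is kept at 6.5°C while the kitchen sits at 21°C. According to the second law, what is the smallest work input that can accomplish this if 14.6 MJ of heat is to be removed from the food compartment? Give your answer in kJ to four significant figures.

In absolute terms T_C = 279.65 K and T_H = 294.15 K, so ΔT = 14.50 K.
The reversible limit is COP_R = T_C/ΔT = 19.29, so W_min = Q_C/COP = Q_C·ΔT/T_C.
W_min = 14.60 × 14.50/279.65 = 0.7570 MJ = 757.0 kJ.

757.0 kJ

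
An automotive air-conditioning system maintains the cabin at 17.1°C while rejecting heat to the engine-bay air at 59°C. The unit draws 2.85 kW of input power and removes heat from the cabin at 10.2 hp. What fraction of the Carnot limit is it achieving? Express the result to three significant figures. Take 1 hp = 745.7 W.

Converting, Q̇_C = 10.20 hp = 7.606 kW, so COP_actual = Q̇_C/Ẇ = 7.606/2.850 = 2.669.
In absolute terms T_C = 290.25 K and T_H = 332.15 K, so ΔT = 41.90 K.
COP_Carnot = T_C/ΔT = 290.25/41.90 = 6.927.
η_II = COP_actual/COP_Carnot = 2.669/6.927 = 0.3853.

0.385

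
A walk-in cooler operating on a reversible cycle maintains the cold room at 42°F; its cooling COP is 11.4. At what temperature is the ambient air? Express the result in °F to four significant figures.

86.01 °F

COP_R = T_C/(T_H − T_C) gives T_H − T_C = T_C/COP.
With T_C = 278.71 K, T_H = 278.71 × (1 + 1/11.4) = 303.15 K.
Converting, 303.15 K = 86.01°F.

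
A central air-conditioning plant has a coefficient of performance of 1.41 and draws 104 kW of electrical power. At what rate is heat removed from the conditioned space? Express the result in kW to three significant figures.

147 kW

Q̇_C = COP × Ẇ = 1.41 × 104.0 = 146.6 kW.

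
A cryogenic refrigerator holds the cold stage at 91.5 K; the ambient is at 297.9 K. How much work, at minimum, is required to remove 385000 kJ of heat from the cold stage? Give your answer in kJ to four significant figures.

The reservoir spacing is ΔT = 297.9 − 91.5 = 206.4 K.
The reversible limit is COP_R = T_C/ΔT = 0.4433, so W_min = Q_C/COP = Q_C·ΔT/T_C.
W_min = 385000 × 206.4/91.50 = 868500 kJ.

868500 kJ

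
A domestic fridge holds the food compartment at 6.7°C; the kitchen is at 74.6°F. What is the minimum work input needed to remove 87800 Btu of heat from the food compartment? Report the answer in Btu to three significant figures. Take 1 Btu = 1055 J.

5320 Btu

In absolute terms T_C = 279.85 K and T_H = 296.82 K, so ΔT = 16.97 K.
The reversible limit is COP_R = T_C/ΔT = 16.49, so W_min = Q_C/COP = Q_C·ΔT/T_C.
W_min = 87800 × 16.97/279.85 = 5323 Btu.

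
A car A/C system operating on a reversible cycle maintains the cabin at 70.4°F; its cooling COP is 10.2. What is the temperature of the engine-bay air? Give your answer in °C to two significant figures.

COP_R = T_C/(T_H − T_C) gives T_H − T_C = T_C/COP.
With T_C = 294.48 K, T_H = 294.48 × (1 + 1/10.2) = 323.35 K.
Converting, 323.35 K = 50.20°C.

50 °C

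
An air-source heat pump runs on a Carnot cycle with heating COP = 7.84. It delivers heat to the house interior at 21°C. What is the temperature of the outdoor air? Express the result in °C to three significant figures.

-16.5 °C

COP_HP = T_H/(T_H − T_C) gives T_H − T_C = T_H/COP.
With T_H = 294.15 K, T_C = 294.15 × (1 − 1/7.84) = 256.63 K.
Converting, 256.63 K = -16.52°C.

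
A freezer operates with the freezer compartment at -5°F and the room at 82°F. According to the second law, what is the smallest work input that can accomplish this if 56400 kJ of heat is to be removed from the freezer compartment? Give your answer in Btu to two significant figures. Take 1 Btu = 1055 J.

10000 Btu

In absolute terms T_C = 252.59 K and T_H = 300.93 K, so ΔT = 48.33 K.
The reversible limit is COP_R = T_C/ΔT = 5.226, so W_min = Q_C/COP = Q_C·ΔT/T_C.
W_min = 56400 × 48.33/252.59 = 10790 kJ = 10230 Btu.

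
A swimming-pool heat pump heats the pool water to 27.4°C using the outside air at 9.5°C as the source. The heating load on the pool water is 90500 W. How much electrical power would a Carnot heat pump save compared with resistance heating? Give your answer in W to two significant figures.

In absolute terms T_C = 282.65 K and T_H = 300.55 K, so ΔT = 17.90 K.
COP_Carnot = T_H/ΔT = 300.55/17.90 = 16.79.
Resistance heating needs Ẇ_res = Q̇_H = 90500 W; the reversible heat pump needs only Ẇ_hp = Q̇_H/COP = 5390 W.
Saving = 90500 − 5390 = 85110 W.

85000 W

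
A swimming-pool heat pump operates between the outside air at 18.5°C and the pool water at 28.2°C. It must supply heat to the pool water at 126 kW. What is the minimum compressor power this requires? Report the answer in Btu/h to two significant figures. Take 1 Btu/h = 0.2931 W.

14000 Btu/h

In absolute terms T_C = 291.65 K and T_H = 301.35 K, so ΔT = 9.700 K.
COP_Carnot = T_H/ΔT = 301.35/9.700 = 31.07.
Ẇ_min = Q̇/COP_Carnot = 126.0/31.07 = 4.056 kW = 13840 Btu/h.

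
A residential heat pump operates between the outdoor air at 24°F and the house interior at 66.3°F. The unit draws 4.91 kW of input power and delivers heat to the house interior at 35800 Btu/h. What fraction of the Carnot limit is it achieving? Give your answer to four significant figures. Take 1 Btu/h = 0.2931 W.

0.1719

Converting, Q̇_H = 35800 Btu/h = 10.49 kW, so COP_actual = Q̇_H/Ẇ = 10.49/4.910 = 2.137.
In absolute terms T_C = 268.71 K and T_H = 292.21 K, so ΔT = 23.50 K.
COP_Carnot = T_H/ΔT = 292.21/23.50 = 12.43.
η_II = COP_actual/COP_Carnot = 2.137/12.43 = 0.1719.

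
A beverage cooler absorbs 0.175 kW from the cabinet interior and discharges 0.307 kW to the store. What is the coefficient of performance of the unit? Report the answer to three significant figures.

1.33

The first law gives Q̇_H = Q̇_C + Ẇ, so the three rates are Q̇_C = 0.1750, Q̇_H = 0.3070, Ẇ = 0.1320 kW.
COP_R = Q̇_C/Ẇ = 0.1750/0.1320 = 1.326.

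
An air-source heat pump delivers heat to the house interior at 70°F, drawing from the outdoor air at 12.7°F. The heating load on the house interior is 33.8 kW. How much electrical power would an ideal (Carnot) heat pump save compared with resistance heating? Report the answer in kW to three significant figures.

In absolute terms T_C = 262.43 K and T_H = 294.26 K, so ΔT = 31.83 K.
COP_Carnot = T_H/ΔT = 294.26/31.83 = 9.244.
Resistance heating needs Ẇ_res = Q̇_H = 33.80 kW; the reversible heat pump needs only Ẇ_hp = Q̇_H/COP = 3.657 kW.
Saving = 33.80 − 3.657 = 30.14 kW.

30.1 kW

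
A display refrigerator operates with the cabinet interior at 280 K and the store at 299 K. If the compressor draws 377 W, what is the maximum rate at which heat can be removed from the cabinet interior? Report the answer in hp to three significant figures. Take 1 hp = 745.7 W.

The reservoir spacing is ΔT = 299 − 280 = 19.00 K.
COP_Carnot = T_C/ΔT = 280.00/19.00 = 14.74.
Q̇_max = COP_Carnot × Ẇ = 14.74 × 377.0 W = 5556 W = 7.450 hp.

7.45 hp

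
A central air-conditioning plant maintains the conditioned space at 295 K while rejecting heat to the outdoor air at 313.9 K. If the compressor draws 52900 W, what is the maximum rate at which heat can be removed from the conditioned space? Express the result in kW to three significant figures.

826 kW

The reservoir spacing is ΔT = 313.9 − 295 = 18.90 K.
COP_Carnot = T_C/ΔT = 295.00/18.90 = 15.61.
Q̇_max = COP_Carnot × Ẇ = 15.61 × 52900 W = 825700 W = 825.7 kW.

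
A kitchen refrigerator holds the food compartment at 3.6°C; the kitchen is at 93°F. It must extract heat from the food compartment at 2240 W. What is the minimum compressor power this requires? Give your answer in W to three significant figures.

In absolute terms T_C = 276.75 K and T_H = 307.04 K, so ΔT = 30.29 K.
COP_Carnot = T_C/ΔT = 276.75/30.29 = 9.137.
Ẇ_min = Q̇/COP_Carnot = 2240/9.137 = 245.2 W.

245 W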